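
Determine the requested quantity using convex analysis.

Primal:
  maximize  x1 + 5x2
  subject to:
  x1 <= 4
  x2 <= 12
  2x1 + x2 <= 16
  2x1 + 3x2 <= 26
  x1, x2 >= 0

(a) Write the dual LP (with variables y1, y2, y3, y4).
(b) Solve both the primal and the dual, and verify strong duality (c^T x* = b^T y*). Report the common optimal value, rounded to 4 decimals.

The standard primal-dual pair for 'max c^T x s.t. A x <= b, x >= 0' is:
  Dual:  min b^T y  s.t.  A^T y >= c,  y >= 0.

So the dual LP is:
  minimize  4y1 + 12y2 + 16y3 + 26y4
  subject to:
    y1 + 2y3 + 2y4 >= 1
    y2 + y3 + 3y4 >= 5
    y1, y2, y3, y4 >= 0

Solving the primal: x* = (0, 8.6667).
  primal value c^T x* = 43.3333.
Solving the dual: y* = (0, 0, 0, 1.6667).
  dual value b^T y* = 43.3333.
Strong duality: c^T x* = b^T y*. Confirmed.

43.3333


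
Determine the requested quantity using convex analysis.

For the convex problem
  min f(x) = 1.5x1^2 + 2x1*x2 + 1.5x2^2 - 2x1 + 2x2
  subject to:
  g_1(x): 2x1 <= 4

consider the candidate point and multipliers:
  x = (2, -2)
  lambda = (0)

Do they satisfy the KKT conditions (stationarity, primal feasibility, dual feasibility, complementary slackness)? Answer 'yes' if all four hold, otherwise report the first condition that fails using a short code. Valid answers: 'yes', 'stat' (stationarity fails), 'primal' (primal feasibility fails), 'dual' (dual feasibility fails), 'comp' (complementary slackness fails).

Gradient of f: grad f(x) = Q x + c = (0, 0)
Constraint values g_i(x) = a_i^T x - b_i:
  g_1((2, -2)) = 0
Stationarity residual: grad f(x) + sum_i lambda_i a_i = (0, 0)
  -> stationarity OK
Primal feasibility (all g_i <= 0): OK
Dual feasibility (all lambda_i >= 0): OK
Complementary slackness (lambda_i * g_i(x) = 0 for all i): OK

Verdict: yes, KKT holds.

yes


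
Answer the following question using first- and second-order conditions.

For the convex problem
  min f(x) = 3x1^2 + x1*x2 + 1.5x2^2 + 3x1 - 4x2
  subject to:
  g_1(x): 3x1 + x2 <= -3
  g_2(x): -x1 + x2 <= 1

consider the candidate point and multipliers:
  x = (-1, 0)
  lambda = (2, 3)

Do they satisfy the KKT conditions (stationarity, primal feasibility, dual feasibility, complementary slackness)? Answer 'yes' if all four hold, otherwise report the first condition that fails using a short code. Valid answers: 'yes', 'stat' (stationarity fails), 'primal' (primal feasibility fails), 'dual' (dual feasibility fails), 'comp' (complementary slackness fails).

Gradient of f: grad f(x) = Q x + c = (-3, -5)
Constraint values g_i(x) = a_i^T x - b_i:
  g_1((-1, 0)) = 0
  g_2((-1, 0)) = 0
Stationarity residual: grad f(x) + sum_i lambda_i a_i = (0, 0)
  -> stationarity OK
Primal feasibility (all g_i <= 0): OK
Dual feasibility (all lambda_i >= 0): OK
Complementary slackness (lambda_i * g_i(x) = 0 for all i): OK

Verdict: yes, KKT holds.

yes


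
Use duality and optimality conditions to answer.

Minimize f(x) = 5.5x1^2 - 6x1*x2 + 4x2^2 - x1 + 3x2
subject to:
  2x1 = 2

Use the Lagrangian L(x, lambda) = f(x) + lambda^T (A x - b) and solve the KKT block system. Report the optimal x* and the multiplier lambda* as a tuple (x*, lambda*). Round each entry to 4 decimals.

Form the Lagrangian:
  L(x, lambda) = (1/2) x^T Q x + c^T x + lambda^T (A x - b)
Stationarity (grad_x L = 0): Q x + c + A^T lambda = 0.
Primal feasibility: A x = b.

This gives the KKT block system:
  [ Q   A^T ] [ x     ]   [-c ]
  [ A    0  ] [ lambda ] = [ b ]

Solving the linear system:
  x*      = (1, 0.375)
  lambda* = (-3.875)
  f(x*)   = 3.9375

x* = (1, 0.375), lambda* = (-3.875)


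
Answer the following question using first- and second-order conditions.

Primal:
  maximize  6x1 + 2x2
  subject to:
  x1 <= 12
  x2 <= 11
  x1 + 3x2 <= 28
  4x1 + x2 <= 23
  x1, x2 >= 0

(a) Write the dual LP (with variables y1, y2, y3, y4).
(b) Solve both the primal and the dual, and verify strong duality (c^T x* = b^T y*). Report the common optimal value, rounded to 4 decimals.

The standard primal-dual pair for 'max c^T x s.t. A x <= b, x >= 0' is:
  Dual:  min b^T y  s.t.  A^T y >= c,  y >= 0.

So the dual LP is:
  minimize  12y1 + 11y2 + 28y3 + 23y4
  subject to:
    y1 + y3 + 4y4 >= 6
    y2 + 3y3 + y4 >= 2
    y1, y2, y3, y4 >= 0

Solving the primal: x* = (3.7273, 8.0909).
  primal value c^T x* = 38.5455.
Solving the dual: y* = (0, 0, 0.1818, 1.4545).
  dual value b^T y* = 38.5455.
Strong duality: c^T x* = b^T y*. Confirmed.

38.5455


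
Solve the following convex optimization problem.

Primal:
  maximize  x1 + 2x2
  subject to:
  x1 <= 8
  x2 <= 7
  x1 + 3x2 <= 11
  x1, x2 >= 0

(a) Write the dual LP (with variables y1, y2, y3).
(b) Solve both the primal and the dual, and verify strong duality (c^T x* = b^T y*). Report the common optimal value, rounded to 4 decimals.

The standard primal-dual pair for 'max c^T x s.t. A x <= b, x >= 0' is:
  Dual:  min b^T y  s.t.  A^T y >= c,  y >= 0.

So the dual LP is:
  minimize  8y1 + 7y2 + 11y3
  subject to:
    y1 + y3 >= 1
    y2 + 3y3 >= 2
    y1, y2, y3 >= 0

Solving the primal: x* = (8, 1).
  primal value c^T x* = 10.
Solving the dual: y* = (0.3333, 0, 0.6667).
  dual value b^T y* = 10.
Strong duality: c^T x* = b^T y*. Confirmed.

10


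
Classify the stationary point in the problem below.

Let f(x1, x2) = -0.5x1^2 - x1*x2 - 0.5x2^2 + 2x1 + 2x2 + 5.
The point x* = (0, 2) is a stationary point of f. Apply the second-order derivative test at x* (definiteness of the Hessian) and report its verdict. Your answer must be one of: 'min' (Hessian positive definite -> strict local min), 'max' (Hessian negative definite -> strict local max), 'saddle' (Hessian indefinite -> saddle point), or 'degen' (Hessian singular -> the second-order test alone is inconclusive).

Compute the Hessian H = grad^2 f:
  H = [[-1, -1], [-1, -1]]
Verify stationarity: grad f(x*) = H x* + g = (0, 0).
Eigenvalues of H: -2, 0.
H has a zero eigenvalue (singular; negative semidefinite but not definite), so H is neither positive definite, negative definite, nor indefinite. The second-order test alone is inconclusive -> degen.
(Indeed, f is constant along the null direction of H through x*, so x* is not a strict local extremum.)

degen


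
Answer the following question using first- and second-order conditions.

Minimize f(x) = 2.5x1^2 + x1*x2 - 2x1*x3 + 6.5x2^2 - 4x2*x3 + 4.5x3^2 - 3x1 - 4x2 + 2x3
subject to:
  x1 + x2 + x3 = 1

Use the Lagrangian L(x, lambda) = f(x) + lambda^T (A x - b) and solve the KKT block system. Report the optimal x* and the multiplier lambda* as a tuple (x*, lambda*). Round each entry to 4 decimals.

Form the Lagrangian:
  L(x, lambda) = (1/2) x^T Q x + c^T x + lambda^T (A x - b)
Stationarity (grad_x L = 0): Q x + c + A^T lambda = 0.
Primal feasibility: A x = b.

This gives the KKT block system:
  [ Q   A^T ] [ x     ]   [-c ]
  [ A    0  ] [ lambda ] = [ b ]

Solving the linear system:
  x*      = (0.6197, 0.3028, 0.0775)
  lambda* = (-0.2465)
  f(x*)   = -1.3345

x* = (0.6197, 0.3028, 0.0775), lambda* = (-0.2465)


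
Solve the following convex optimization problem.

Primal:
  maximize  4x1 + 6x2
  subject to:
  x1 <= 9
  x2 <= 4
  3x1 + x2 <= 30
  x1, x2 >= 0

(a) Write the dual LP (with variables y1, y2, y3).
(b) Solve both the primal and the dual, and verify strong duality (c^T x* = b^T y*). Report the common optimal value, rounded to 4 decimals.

The standard primal-dual pair for 'max c^T x s.t. A x <= b, x >= 0' is:
  Dual:  min b^T y  s.t.  A^T y >= c,  y >= 0.

So the dual LP is:
  minimize  9y1 + 4y2 + 30y3
  subject to:
    y1 + 3y3 >= 4
    y2 + y3 >= 6
    y1, y2, y3 >= 0

Solving the primal: x* = (8.6667, 4).
  primal value c^T x* = 58.6667.
Solving the dual: y* = (0, 4.6667, 1.3333).
  dual value b^T y* = 58.6667.
Strong duality: c^T x* = b^T y*. Confirmed.

58.6667


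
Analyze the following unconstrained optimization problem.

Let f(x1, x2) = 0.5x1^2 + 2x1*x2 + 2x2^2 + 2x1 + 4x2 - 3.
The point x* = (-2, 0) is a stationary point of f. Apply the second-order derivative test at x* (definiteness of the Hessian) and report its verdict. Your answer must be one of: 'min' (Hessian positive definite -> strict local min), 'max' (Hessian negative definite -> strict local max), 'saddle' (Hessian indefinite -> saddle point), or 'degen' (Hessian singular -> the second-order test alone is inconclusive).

Compute the Hessian H = grad^2 f:
  H = [[1, 2], [2, 4]]
Verify stationarity: grad f(x*) = H x* + g = (0, 0).
Eigenvalues of H: 0, 5.
H has a zero eigenvalue (singular; positive semidefinite but not definite), so H is neither positive definite, negative definite, nor indefinite. The second-order test alone is inconclusive -> degen.
(Indeed, f is constant along the null direction of H through x*, so x* is not a strict local extremum.)

degen


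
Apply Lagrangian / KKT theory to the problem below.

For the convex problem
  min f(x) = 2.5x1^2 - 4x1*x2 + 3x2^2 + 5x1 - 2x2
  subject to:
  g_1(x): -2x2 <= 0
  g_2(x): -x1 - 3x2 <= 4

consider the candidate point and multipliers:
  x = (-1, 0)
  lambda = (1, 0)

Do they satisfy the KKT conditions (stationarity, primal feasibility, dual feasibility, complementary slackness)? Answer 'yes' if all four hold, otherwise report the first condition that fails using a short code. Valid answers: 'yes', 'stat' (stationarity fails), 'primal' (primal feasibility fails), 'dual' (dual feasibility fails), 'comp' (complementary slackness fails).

Gradient of f: grad f(x) = Q x + c = (0, 2)
Constraint values g_i(x) = a_i^T x - b_i:
  g_1((-1, 0)) = 0
  g_2((-1, 0)) = -3
Stationarity residual: grad f(x) + sum_i lambda_i a_i = (0, 0)
  -> stationarity OK
Primal feasibility (all g_i <= 0): OK
Dual feasibility (all lambda_i >= 0): OK
Complementary slackness (lambda_i * g_i(x) = 0 for all i): OK

Verdict: yes, KKT holds.

yes


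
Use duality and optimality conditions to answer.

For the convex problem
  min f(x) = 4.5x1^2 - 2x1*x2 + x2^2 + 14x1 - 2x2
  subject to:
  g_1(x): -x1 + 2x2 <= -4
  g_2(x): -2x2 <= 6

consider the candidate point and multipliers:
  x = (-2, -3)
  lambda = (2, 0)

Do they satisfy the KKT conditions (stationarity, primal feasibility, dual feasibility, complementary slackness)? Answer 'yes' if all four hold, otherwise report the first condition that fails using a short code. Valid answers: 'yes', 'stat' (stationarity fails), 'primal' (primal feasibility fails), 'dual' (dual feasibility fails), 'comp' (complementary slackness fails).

Gradient of f: grad f(x) = Q x + c = (2, -4)
Constraint values g_i(x) = a_i^T x - b_i:
  g_1((-2, -3)) = 0
  g_2((-2, -3)) = 0
Stationarity residual: grad f(x) + sum_i lambda_i a_i = (0, 0)
  -> stationarity OK
Primal feasibility (all g_i <= 0): OK
Dual feasibility (all lambda_i >= 0): OK
Complementary slackness (lambda_i * g_i(x) = 0 for all i): OK

Verdict: yes, KKT holds.

yes


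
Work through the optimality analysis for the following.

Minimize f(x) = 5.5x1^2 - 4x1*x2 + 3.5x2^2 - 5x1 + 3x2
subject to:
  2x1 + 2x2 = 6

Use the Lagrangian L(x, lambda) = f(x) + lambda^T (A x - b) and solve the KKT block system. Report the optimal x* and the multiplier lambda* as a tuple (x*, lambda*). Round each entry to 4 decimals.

Form the Lagrangian:
  L(x, lambda) = (1/2) x^T Q x + c^T x + lambda^T (A x - b)
Stationarity (grad_x L = 0): Q x + c + A^T lambda = 0.
Primal feasibility: A x = b.

This gives the KKT block system:
  [ Q   A^T ] [ x     ]   [-c ]
  [ A    0  ] [ lambda ] = [ b ]

Solving the linear system:
  x*      = (1.5769, 1.4231)
  lambda* = (-3.3269)
  f(x*)   = 8.1731

x* = (1.5769, 1.4231), lambda* = (-3.3269)


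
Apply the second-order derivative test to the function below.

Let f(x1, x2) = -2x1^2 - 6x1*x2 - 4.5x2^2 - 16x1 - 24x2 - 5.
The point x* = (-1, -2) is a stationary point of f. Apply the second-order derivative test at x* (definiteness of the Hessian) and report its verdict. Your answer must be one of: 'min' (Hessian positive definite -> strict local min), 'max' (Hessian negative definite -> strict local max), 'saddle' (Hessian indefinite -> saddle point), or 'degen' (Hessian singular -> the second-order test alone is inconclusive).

Compute the Hessian H = grad^2 f:
  H = [[-4, -6], [-6, -9]]
Verify stationarity: grad f(x*) = H x* + g = (0, 0).
Eigenvalues of H: -13, 0.
H has a zero eigenvalue (singular; negative semidefinite but not definite), so H is neither positive definite, negative definite, nor indefinite. The second-order test alone is inconclusive -> degen.
(Indeed, f is constant along the null direction of H through x*, so x* is not a strict local extremum.)

degen


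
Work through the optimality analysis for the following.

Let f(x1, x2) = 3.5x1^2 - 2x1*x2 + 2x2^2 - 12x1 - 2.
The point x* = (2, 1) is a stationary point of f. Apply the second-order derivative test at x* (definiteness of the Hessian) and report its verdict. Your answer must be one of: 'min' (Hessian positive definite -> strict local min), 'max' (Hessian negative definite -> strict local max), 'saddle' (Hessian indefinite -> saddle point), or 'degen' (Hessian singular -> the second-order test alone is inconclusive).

Compute the Hessian H = grad^2 f:
  H = [[7, -2], [-2, 4]]
Verify stationarity: grad f(x*) = H x* + g = (0, 0).
Eigenvalues of H: 3, 8.
Both eigenvalues > 0, so H is positive definite -> x* is a strict local min.

min


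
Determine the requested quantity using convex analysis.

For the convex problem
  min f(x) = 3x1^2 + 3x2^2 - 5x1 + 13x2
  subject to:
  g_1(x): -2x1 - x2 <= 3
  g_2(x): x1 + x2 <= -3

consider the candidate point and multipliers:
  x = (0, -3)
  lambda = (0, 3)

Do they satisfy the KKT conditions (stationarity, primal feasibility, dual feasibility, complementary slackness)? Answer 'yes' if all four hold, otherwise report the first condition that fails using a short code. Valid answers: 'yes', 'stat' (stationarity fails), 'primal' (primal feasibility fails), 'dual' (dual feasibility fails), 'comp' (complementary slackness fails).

Gradient of f: grad f(x) = Q x + c = (-5, -5)
Constraint values g_i(x) = a_i^T x - b_i:
  g_1((0, -3)) = 0
  g_2((0, -3)) = 0
Stationarity residual: grad f(x) + sum_i lambda_i a_i = (-2, -2)
  -> stationarity FAILS
Primal feasibility (all g_i <= 0): OK
Dual feasibility (all lambda_i >= 0): OK
Complementary slackness (lambda_i * g_i(x) = 0 for all i): OK

Verdict: the first failing condition is stationarity -> stat.

stat


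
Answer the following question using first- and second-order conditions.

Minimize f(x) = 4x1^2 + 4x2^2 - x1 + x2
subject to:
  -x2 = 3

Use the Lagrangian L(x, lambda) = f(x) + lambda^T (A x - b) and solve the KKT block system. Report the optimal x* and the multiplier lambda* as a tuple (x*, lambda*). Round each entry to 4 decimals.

Form the Lagrangian:
  L(x, lambda) = (1/2) x^T Q x + c^T x + lambda^T (A x - b)
Stationarity (grad_x L = 0): Q x + c + A^T lambda = 0.
Primal feasibility: A x = b.

This gives the KKT block system:
  [ Q   A^T ] [ x     ]   [-c ]
  [ A    0  ] [ lambda ] = [ b ]

Solving the linear system:
  x*      = (0.125, -3)
  lambda* = (-23)
  f(x*)   = 32.9375

x* = (0.125, -3), lambda* = (-23)


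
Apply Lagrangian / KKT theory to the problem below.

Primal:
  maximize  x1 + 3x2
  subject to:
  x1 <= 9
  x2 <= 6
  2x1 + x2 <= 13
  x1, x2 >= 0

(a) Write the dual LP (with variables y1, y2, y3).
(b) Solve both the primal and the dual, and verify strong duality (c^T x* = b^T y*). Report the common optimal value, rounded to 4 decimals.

The standard primal-dual pair for 'max c^T x s.t. A x <= b, x >= 0' is:
  Dual:  min b^T y  s.t.  A^T y >= c,  y >= 0.

So the dual LP is:
  minimize  9y1 + 6y2 + 13y3
  subject to:
    y1 + 2y3 >= 1
    y2 + y3 >= 3
    y1, y2, y3 >= 0

Solving the primal: x* = (3.5, 6).
  primal value c^T x* = 21.5.
Solving the dual: y* = (0, 2.5, 0.5).
  dual value b^T y* = 21.5.
Strong duality: c^T x* = b^T y*. Confirmed.

21.5


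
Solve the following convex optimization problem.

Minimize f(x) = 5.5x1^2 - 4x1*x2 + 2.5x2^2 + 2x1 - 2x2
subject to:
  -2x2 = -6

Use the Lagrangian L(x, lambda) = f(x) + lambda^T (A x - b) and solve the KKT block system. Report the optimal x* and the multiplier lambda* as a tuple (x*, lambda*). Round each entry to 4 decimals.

Form the Lagrangian:
  L(x, lambda) = (1/2) x^T Q x + c^T x + lambda^T (A x - b)
Stationarity (grad_x L = 0): Q x + c + A^T lambda = 0.
Primal feasibility: A x = b.

This gives the KKT block system:
  [ Q   A^T ] [ x     ]   [-c ]
  [ A    0  ] [ lambda ] = [ b ]

Solving the linear system:
  x*      = (0.9091, 3)
  lambda* = (4.6818)
  f(x*)   = 11.9545

x* = (0.9091, 3), lambda* = (4.6818)


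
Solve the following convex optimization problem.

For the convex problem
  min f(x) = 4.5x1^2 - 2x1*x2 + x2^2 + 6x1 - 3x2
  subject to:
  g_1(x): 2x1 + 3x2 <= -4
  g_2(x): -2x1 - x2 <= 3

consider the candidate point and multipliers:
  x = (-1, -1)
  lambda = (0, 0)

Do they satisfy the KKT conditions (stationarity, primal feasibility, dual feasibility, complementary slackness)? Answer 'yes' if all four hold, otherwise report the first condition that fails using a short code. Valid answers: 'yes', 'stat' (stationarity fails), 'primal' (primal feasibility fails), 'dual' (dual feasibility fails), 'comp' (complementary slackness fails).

Gradient of f: grad f(x) = Q x + c = (-1, -3)
Constraint values g_i(x) = a_i^T x - b_i:
  g_1((-1, -1)) = -1
  g_2((-1, -1)) = 0
Stationarity residual: grad f(x) + sum_i lambda_i a_i = (-1, -3)
  -> stationarity FAILS
Primal feasibility (all g_i <= 0): OK
Dual feasibility (all lambda_i >= 0): OK
Complementary slackness (lambda_i * g_i(x) = 0 for all i): OK

Verdict: the first failing condition is stationarity -> stat.

stat


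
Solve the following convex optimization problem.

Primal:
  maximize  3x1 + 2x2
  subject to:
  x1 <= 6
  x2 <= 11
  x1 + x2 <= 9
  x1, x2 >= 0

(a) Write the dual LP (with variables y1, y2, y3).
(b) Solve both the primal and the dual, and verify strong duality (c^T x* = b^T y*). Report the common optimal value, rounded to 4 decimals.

The standard primal-dual pair for 'max c^T x s.t. A x <= b, x >= 0' is:
  Dual:  min b^T y  s.t.  A^T y >= c,  y >= 0.

So the dual LP is:
  minimize  6y1 + 11y2 + 9y3
  subject to:
    y1 + y3 >= 3
    y2 + y3 >= 2
    y1, y2, y3 >= 0

Solving the primal: x* = (6, 3).
  primal value c^T x* = 24.
Solving the dual: y* = (1, 0, 2).
  dual value b^T y* = 24.
Strong duality: c^T x* = b^T y*. Confirmed.

24


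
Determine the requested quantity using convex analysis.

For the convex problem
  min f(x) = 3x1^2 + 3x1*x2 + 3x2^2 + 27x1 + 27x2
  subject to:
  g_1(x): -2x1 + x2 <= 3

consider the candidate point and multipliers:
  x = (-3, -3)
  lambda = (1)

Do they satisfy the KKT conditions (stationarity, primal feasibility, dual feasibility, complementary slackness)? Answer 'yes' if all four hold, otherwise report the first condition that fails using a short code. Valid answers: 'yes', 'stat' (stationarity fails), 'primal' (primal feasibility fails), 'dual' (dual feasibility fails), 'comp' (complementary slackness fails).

Gradient of f: grad f(x) = Q x + c = (0, 0)
Constraint values g_i(x) = a_i^T x - b_i:
  g_1((-3, -3)) = 0
Stationarity residual: grad f(x) + sum_i lambda_i a_i = (-2, 1)
  -> stationarity FAILS
Primal feasibility (all g_i <= 0): OK
Dual feasibility (all lambda_i >= 0): OK
Complementary slackness (lambda_i * g_i(x) = 0 for all i): OK

Verdict: the first failing condition is stationarity -> stat.

stat


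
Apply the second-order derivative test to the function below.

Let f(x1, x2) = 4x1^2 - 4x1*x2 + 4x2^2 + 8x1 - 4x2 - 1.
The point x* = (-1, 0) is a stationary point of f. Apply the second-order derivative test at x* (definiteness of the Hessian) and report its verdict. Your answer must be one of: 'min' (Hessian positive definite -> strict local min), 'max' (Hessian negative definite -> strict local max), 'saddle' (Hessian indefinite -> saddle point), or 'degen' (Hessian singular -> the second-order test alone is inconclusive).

Compute the Hessian H = grad^2 f:
  H = [[8, -4], [-4, 8]]
Verify stationarity: grad f(x*) = H x* + g = (0, 0).
Eigenvalues of H: 4, 12.
Both eigenvalues > 0, so H is positive definite -> x* is a strict local min.

min


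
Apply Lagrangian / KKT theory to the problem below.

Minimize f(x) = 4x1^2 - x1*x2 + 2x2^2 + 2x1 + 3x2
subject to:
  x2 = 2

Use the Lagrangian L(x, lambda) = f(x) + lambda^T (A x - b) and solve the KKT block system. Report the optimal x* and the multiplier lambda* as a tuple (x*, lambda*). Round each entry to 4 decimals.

Form the Lagrangian:
  L(x, lambda) = (1/2) x^T Q x + c^T x + lambda^T (A x - b)
Stationarity (grad_x L = 0): Q x + c + A^T lambda = 0.
Primal feasibility: A x = b.

This gives the KKT block system:
  [ Q   A^T ] [ x     ]   [-c ]
  [ A    0  ] [ lambda ] = [ b ]

Solving the linear system:
  x*      = (0, 2)
  lambda* = (-11)
  f(x*)   = 14

x* = (0, 2), lambda* = (-11)


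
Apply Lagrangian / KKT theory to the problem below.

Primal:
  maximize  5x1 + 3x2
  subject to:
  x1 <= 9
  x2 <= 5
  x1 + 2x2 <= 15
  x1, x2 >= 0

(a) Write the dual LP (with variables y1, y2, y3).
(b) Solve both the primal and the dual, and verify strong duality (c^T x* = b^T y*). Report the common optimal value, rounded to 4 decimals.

The standard primal-dual pair for 'max c^T x s.t. A x <= b, x >= 0' is:
  Dual:  min b^T y  s.t.  A^T y >= c,  y >= 0.

So the dual LP is:
  minimize  9y1 + 5y2 + 15y3
  subject to:
    y1 + y3 >= 5
    y2 + 2y3 >= 3
    y1, y2, y3 >= 0

Solving the primal: x* = (9, 3).
  primal value c^T x* = 54.
Solving the dual: y* = (3.5, 0, 1.5).
  dual value b^T y* = 54.
Strong duality: c^T x* = b^T y*. Confirmed.

54


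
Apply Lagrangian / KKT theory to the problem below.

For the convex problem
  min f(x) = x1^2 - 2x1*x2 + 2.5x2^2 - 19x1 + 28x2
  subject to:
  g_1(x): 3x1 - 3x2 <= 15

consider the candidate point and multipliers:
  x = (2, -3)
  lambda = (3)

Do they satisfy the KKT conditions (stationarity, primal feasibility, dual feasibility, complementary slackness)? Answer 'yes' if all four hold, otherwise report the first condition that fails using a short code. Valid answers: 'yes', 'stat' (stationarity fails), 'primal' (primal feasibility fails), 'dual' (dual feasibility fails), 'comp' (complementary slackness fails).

Gradient of f: grad f(x) = Q x + c = (-9, 9)
Constraint values g_i(x) = a_i^T x - b_i:
  g_1((2, -3)) = 0
Stationarity residual: grad f(x) + sum_i lambda_i a_i = (0, 0)
  -> stationarity OK
Primal feasibility (all g_i <= 0): OK
Dual feasibility (all lambda_i >= 0): OK
Complementary slackness (lambda_i * g_i(x) = 0 for all i): OK

Verdict: yes, KKT holds.

yes


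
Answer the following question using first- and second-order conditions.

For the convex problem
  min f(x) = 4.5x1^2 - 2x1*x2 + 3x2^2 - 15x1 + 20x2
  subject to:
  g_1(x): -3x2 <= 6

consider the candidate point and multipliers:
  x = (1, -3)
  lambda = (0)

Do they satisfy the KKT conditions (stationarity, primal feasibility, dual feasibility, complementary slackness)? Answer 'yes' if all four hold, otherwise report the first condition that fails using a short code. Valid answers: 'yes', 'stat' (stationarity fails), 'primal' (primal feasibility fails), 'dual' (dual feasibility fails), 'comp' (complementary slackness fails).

Gradient of f: grad f(x) = Q x + c = (0, 0)
Constraint values g_i(x) = a_i^T x - b_i:
  g_1((1, -3)) = 3
Stationarity residual: grad f(x) + sum_i lambda_i a_i = (0, 0)
  -> stationarity OK
Primal feasibility (all g_i <= 0): FAILS
Dual feasibility (all lambda_i >= 0): OK
Complementary slackness (lambda_i * g_i(x) = 0 for all i): OK

Verdict: the first failing condition is primal_feasibility -> primal.

primal


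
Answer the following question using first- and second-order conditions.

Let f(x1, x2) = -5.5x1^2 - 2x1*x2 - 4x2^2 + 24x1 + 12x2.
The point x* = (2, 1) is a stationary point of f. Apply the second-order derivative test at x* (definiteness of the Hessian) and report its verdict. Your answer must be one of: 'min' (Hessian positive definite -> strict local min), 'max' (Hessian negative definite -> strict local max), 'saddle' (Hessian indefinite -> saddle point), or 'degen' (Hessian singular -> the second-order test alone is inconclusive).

Compute the Hessian H = grad^2 f:
  H = [[-11, -2], [-2, -8]]
Verify stationarity: grad f(x*) = H x* + g = (0, 0).
Eigenvalues of H: -12, -7.
Both eigenvalues < 0, so H is negative definite -> x* is a strict local max.

max


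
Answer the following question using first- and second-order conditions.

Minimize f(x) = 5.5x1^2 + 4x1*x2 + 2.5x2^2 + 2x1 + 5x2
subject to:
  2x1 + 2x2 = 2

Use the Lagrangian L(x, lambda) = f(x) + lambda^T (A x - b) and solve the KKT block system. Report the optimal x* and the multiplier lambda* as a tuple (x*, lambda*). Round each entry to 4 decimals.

Form the Lagrangian:
  L(x, lambda) = (1/2) x^T Q x + c^T x + lambda^T (A x - b)
Stationarity (grad_x L = 0): Q x + c + A^T lambda = 0.
Primal feasibility: A x = b.

This gives the KKT block system:
  [ Q   A^T ] [ x     ]   [-c ]
  [ A    0  ] [ lambda ] = [ b ]

Solving the linear system:
  x*      = (0.5, 0.5)
  lambda* = (-4.75)
  f(x*)   = 6.5

x* = (0.5, 0.5), lambda* = (-4.75)


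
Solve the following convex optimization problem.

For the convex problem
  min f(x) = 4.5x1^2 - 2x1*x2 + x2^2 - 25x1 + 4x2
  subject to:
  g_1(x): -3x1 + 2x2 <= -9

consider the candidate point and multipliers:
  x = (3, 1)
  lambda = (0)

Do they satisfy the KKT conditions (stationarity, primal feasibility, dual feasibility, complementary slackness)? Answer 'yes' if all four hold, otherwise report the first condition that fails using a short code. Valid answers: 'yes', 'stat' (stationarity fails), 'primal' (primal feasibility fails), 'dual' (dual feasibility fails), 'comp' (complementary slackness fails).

Gradient of f: grad f(x) = Q x + c = (0, 0)
Constraint values g_i(x) = a_i^T x - b_i:
  g_1((3, 1)) = 2
Stationarity residual: grad f(x) + sum_i lambda_i a_i = (0, 0)
  -> stationarity OK
Primal feasibility (all g_i <= 0): FAILS
Dual feasibility (all lambda_i >= 0): OK
Complementary slackness (lambda_i * g_i(x) = 0 for all i): OK

Verdict: the first failing condition is primal_feasibility -> primal.

primal


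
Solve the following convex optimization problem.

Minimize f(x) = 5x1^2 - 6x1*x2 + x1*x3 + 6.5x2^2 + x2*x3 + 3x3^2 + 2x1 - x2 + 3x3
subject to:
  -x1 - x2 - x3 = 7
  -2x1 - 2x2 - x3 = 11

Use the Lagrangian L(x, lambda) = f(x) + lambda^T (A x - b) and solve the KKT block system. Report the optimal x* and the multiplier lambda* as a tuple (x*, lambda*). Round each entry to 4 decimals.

Form the Lagrangian:
  L(x, lambda) = (1/2) x^T Q x + c^T x + lambda^T (A x - b)
Stationarity (grad_x L = 0): Q x + c + A^T lambda = 0.
Primal feasibility: A x = b.

This gives the KKT block system:
  [ Q   A^T ] [ x     ]   [-c ]
  [ A    0  ] [ lambda ] = [ b ]

Solving the linear system:
  x*      = (-2.2571, -1.7429, -3)
  lambda* = (-24.8857, 5.8857)
  f(x*)   = 48.8429

x* = (-2.2571, -1.7429, -3), lambda* = (-24.8857, 5.8857)


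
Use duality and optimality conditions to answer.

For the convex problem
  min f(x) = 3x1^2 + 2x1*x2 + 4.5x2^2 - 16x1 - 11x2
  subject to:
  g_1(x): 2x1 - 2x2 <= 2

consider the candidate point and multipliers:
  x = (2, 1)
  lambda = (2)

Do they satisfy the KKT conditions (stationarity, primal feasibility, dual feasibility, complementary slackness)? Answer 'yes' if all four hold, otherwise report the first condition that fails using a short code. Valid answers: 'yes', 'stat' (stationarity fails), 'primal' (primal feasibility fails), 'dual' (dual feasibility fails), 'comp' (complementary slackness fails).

Gradient of f: grad f(x) = Q x + c = (-2, 2)
Constraint values g_i(x) = a_i^T x - b_i:
  g_1((2, 1)) = 0
Stationarity residual: grad f(x) + sum_i lambda_i a_i = (2, -2)
  -> stationarity FAILS
Primal feasibility (all g_i <= 0): OK
Dual feasibility (all lambda_i >= 0): OK
Complementary slackness (lambda_i * g_i(x) = 0 for all i): OK

Verdict: the first failing condition is stationarity -> stat.

stat


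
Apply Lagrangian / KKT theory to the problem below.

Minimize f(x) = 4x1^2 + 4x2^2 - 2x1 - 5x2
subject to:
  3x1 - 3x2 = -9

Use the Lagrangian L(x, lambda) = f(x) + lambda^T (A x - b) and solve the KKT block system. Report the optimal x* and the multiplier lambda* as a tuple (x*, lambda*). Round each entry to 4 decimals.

Form the Lagrangian:
  L(x, lambda) = (1/2) x^T Q x + c^T x + lambda^T (A x - b)
Stationarity (grad_x L = 0): Q x + c + A^T lambda = 0.
Primal feasibility: A x = b.

This gives the KKT block system:
  [ Q   A^T ] [ x     ]   [-c ]
  [ A    0  ] [ lambda ] = [ b ]

Solving the linear system:
  x*      = (-1.0625, 1.9375)
  lambda* = (3.5)
  f(x*)   = 11.9688

x* = (-1.0625, 1.9375), lambda* = (3.5)


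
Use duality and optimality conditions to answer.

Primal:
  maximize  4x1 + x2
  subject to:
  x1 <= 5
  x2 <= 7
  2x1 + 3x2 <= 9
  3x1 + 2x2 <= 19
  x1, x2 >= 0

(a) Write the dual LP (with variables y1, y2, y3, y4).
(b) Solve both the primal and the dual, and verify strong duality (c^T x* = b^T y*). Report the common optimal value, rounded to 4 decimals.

The standard primal-dual pair for 'max c^T x s.t. A x <= b, x >= 0' is:
  Dual:  min b^T y  s.t.  A^T y >= c,  y >= 0.

So the dual LP is:
  minimize  5y1 + 7y2 + 9y3 + 19y4
  subject to:
    y1 + 2y3 + 3y4 >= 4
    y2 + 3y3 + 2y4 >= 1
    y1, y2, y3, y4 >= 0

Solving the primal: x* = (4.5, 0).
  primal value c^T x* = 18.
Solving the dual: y* = (0, 0, 2, 0).
  dual value b^T y* = 18.
Strong duality: c^T x* = b^T y*. Confirmed.

18


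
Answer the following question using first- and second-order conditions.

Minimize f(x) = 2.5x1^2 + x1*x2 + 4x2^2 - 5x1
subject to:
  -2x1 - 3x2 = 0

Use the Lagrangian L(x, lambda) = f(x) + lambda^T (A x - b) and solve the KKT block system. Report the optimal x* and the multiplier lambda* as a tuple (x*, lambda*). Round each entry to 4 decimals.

Form the Lagrangian:
  L(x, lambda) = (1/2) x^T Q x + c^T x + lambda^T (A x - b)
Stationarity (grad_x L = 0): Q x + c + A^T lambda = 0.
Primal feasibility: A x = b.

This gives the KKT block system:
  [ Q   A^T ] [ x     ]   [-c ]
  [ A    0  ] [ lambda ] = [ b ]

Solving the linear system:
  x*      = (0.6923, -0.4615)
  lambda* = (-1)
  f(x*)   = -1.7308

x* = (0.6923, -0.4615), lambda* = (-1)


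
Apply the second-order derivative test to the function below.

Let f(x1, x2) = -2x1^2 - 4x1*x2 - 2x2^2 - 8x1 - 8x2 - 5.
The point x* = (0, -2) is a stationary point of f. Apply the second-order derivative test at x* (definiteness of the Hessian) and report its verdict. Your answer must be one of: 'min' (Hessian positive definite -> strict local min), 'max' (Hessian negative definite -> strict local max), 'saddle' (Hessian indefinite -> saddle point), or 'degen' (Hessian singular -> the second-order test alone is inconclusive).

Compute the Hessian H = grad^2 f:
  H = [[-4, -4], [-4, -4]]
Verify stationarity: grad f(x*) = H x* + g = (0, 0).
Eigenvalues of H: -8, 0.
H has a zero eigenvalue (singular; negative semidefinite but not definite), so H is neither positive definite, negative definite, nor indefinite. The second-order test alone is inconclusive -> degen.
(Indeed, f is constant along the null direction of H through x*, so x* is not a strict local extremum.)

degen


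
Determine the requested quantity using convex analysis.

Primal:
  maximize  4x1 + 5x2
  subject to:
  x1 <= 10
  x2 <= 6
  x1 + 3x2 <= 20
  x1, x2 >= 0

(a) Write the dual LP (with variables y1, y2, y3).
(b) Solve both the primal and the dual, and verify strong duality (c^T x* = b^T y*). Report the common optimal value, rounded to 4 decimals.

The standard primal-dual pair for 'max c^T x s.t. A x <= b, x >= 0' is:
  Dual:  min b^T y  s.t.  A^T y >= c,  y >= 0.

So the dual LP is:
  minimize  10y1 + 6y2 + 20y3
  subject to:
    y1 + y3 >= 4
    y2 + 3y3 >= 5
    y1, y2, y3 >= 0

Solving the primal: x* = (10, 3.3333).
  primal value c^T x* = 56.6667.
Solving the dual: y* = (2.3333, 0, 1.6667).
  dual value b^T y* = 56.6667.
Strong duality: c^T x* = b^T y*. Confirmed.

56.6667


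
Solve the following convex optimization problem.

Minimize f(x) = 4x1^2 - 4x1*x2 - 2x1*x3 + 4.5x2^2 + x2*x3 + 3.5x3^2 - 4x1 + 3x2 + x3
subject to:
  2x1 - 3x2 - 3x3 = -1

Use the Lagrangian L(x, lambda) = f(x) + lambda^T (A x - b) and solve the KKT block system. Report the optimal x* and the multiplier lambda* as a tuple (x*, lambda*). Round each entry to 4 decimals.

Form the Lagrangian:
  L(x, lambda) = (1/2) x^T Q x + c^T x + lambda^T (A x - b)
Stationarity (grad_x L = 0): Q x + c + A^T lambda = 0.
Primal feasibility: A x = b.

This gives the KKT block system:
  [ Q   A^T ] [ x     ]   [-c ]
  [ A    0  ] [ lambda ] = [ b ]

Solving the linear system:
  x*      = (0.4162, 0.1784, 0.4324)
  lambda* = (1.1243)
  f(x*)   = 0.2135

x* = (0.4162, 0.1784, 0.4324), lambda* = (1.1243)


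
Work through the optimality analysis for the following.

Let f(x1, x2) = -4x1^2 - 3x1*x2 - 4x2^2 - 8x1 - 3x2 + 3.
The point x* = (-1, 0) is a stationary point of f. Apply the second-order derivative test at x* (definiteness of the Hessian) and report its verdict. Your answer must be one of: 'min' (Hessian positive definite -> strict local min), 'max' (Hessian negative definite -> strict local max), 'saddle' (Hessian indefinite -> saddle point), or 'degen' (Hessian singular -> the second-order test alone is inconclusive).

Compute the Hessian H = grad^2 f:
  H = [[-8, -3], [-3, -8]]
Verify stationarity: grad f(x*) = H x* + g = (0, 0).
Eigenvalues of H: -11, -5.
Both eigenvalues < 0, so H is negative definite -> x* is a strict local max.

max


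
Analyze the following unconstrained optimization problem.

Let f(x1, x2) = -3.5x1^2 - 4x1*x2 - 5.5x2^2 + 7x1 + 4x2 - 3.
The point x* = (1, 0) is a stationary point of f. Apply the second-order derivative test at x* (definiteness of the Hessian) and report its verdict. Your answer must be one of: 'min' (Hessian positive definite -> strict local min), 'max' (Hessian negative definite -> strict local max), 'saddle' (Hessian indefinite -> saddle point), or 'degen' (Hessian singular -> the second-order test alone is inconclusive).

Compute the Hessian H = grad^2 f:
  H = [[-7, -4], [-4, -11]]
Verify stationarity: grad f(x*) = H x* + g = (0, 0).
Eigenvalues of H: -13.4721, -4.5279.
Both eigenvalues < 0, so H is negative definite -> x* is a strict local max.

max


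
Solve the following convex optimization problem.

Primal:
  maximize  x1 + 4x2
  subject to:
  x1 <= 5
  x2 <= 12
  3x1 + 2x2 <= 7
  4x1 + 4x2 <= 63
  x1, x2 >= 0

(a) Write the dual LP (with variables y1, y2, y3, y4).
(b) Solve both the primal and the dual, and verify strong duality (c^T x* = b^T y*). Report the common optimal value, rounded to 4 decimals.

The standard primal-dual pair for 'max c^T x s.t. A x <= b, x >= 0' is:
  Dual:  min b^T y  s.t.  A^T y >= c,  y >= 0.

So the dual LP is:
  minimize  5y1 + 12y2 + 7y3 + 63y4
  subject to:
    y1 + 3y3 + 4y4 >= 1
    y2 + 2y3 + 4y4 >= 4
    y1, y2, y3, y4 >= 0

Solving the primal: x* = (0, 3.5).
  primal value c^T x* = 14.
Solving the dual: y* = (0, 0, 2, 0).
  dual value b^T y* = 14.
Strong duality: c^T x* = b^T y*. Confirmed.

14


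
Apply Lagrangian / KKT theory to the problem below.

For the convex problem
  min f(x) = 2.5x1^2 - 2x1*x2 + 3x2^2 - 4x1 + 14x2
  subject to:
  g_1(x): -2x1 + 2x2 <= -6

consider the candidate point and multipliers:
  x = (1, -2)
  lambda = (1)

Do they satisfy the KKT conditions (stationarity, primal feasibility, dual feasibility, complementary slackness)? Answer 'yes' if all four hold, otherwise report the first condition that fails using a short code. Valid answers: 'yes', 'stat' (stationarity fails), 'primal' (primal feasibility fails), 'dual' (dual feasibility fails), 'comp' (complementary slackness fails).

Gradient of f: grad f(x) = Q x + c = (5, 0)
Constraint values g_i(x) = a_i^T x - b_i:
  g_1((1, -2)) = 0
Stationarity residual: grad f(x) + sum_i lambda_i a_i = (3, 2)
  -> stationarity FAILS
Primal feasibility (all g_i <= 0): OK
Dual feasibility (all lambda_i >= 0): OK
Complementary slackness (lambda_i * g_i(x) = 0 for all i): OK

Verdict: the first failing condition is stationarity -> stat.

stat


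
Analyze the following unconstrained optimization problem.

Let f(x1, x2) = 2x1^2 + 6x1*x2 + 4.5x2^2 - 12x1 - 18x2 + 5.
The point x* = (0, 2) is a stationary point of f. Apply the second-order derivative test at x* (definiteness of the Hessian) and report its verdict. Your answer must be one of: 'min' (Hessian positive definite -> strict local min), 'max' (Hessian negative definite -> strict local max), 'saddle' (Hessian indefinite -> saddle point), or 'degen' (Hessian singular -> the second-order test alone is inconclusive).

Compute the Hessian H = grad^2 f:
  H = [[4, 6], [6, 9]]
Verify stationarity: grad f(x*) = H x* + g = (0, 0).
Eigenvalues of H: 0, 13.
H has a zero eigenvalue (singular; positive semidefinite but not definite), so H is neither positive definite, negative definite, nor indefinite. The second-order test alone is inconclusive -> degen.
(Indeed, f is constant along the null direction of H through x*, so x* is not a strict local extremum.)

degen


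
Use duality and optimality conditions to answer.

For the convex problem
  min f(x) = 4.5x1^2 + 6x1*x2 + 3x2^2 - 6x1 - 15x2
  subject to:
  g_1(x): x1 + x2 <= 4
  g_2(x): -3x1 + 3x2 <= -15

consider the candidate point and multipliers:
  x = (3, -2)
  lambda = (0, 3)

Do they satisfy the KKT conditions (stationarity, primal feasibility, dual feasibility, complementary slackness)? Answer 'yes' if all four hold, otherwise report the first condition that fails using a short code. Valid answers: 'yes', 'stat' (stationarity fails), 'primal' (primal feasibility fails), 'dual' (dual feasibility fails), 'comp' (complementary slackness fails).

Gradient of f: grad f(x) = Q x + c = (9, -9)
Constraint values g_i(x) = a_i^T x - b_i:
  g_1((3, -2)) = -3
  g_2((3, -2)) = 0
Stationarity residual: grad f(x) + sum_i lambda_i a_i = (0, 0)
  -> stationarity OK
Primal feasibility (all g_i <= 0): OK
Dual feasibility (all lambda_i >= 0): OK
Complementary slackness (lambda_i * g_i(x) = 0 for all i): OK

Verdict: yes, KKT holds.

yes


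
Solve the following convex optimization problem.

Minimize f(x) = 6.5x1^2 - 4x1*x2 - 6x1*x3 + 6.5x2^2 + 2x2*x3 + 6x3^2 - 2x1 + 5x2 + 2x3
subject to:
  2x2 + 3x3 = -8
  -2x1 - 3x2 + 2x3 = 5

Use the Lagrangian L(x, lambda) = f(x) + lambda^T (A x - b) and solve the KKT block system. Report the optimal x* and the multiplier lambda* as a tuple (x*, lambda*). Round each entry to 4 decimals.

Form the Lagrangian:
  L(x, lambda) = (1/2) x^T Q x + c^T x + lambda^T (A x - b)
Stationarity (grad_x L = 0): Q x + c + A^T lambda = 0.
Primal feasibility: A x = b.

This gives the KKT block system:
  [ Q   A^T ] [ x     ]   [-c ]
  [ A    0  ] [ lambda ] = [ b ]

Solving the linear system:
  x*      = (-1.3568, -1.7584, -1.4944)
  lambda* = (4.9823, -1.8189)
  f(x*)   = 19.9426

x* = (-1.3568, -1.7584, -1.4944), lambda* = (4.9823, -1.8189)


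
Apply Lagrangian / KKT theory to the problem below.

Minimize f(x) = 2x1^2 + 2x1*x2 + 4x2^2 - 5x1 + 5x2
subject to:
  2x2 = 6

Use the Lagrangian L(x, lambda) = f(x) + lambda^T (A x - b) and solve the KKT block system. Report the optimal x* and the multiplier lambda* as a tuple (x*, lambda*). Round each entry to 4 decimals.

Form the Lagrangian:
  L(x, lambda) = (1/2) x^T Q x + c^T x + lambda^T (A x - b)
Stationarity (grad_x L = 0): Q x + c + A^T lambda = 0.
Primal feasibility: A x = b.

This gives the KKT block system:
  [ Q   A^T ] [ x     ]   [-c ]
  [ A    0  ] [ lambda ] = [ b ]

Solving the linear system:
  x*      = (-0.25, 3)
  lambda* = (-14.25)
  f(x*)   = 50.875

x* = (-0.25, 3), lambda* = (-14.25)


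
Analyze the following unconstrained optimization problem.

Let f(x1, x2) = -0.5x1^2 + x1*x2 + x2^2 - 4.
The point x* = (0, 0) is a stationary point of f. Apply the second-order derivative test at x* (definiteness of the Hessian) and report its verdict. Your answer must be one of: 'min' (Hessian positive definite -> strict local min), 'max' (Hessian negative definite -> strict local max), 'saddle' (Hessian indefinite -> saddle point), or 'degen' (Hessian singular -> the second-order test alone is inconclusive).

Compute the Hessian H = grad^2 f:
  H = [[-1, 1], [1, 2]]
Verify stationarity: grad f(x*) = H x* + g = (0, 0).
Eigenvalues of H: -1.3028, 2.3028.
Eigenvalues have mixed signs, so H is indefinite -> x* is a saddle point.

saddle
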